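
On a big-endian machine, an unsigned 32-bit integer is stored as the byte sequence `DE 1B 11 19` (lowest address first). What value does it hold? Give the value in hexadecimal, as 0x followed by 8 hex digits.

0xDE1B1119

Big-endian stores the most-significant byte at the lowest address.
The bytes are already most-significant first: 0xDE1B1119.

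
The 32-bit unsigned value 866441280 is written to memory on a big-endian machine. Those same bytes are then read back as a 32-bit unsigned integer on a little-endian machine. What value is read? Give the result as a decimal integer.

1087939635

866441280 in 32-bit hexadecimal is 0x33A4D840.
Stored big-endian, the bytes at ascending addresses are 33 A4 D8 40.
Read back as little-endian, the first byte is least significant, giving 0x40D8A433.
0x40D8A433 = 1087939635.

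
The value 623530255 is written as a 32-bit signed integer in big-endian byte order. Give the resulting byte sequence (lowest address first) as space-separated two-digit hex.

25 2A 51 0F

623530255 in hexadecimal, padded to 32 bits, is 0x252A510F.
Split into bytes (most-significant first): 25 2A 51 0F.
Big-endian stores the most-significant byte at the lowest address.
So the memory order matches the most-significant-first order: 25 2A 51 0F.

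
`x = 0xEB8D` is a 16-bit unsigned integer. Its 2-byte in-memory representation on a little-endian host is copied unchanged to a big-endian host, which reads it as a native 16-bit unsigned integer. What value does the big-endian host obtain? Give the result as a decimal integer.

36331

Stored little-endian, the bytes at ascending addresses are 8D EB.
Read back as big-endian, the last byte is least significant, giving 0x8DEB.
0x8DEB = 36331.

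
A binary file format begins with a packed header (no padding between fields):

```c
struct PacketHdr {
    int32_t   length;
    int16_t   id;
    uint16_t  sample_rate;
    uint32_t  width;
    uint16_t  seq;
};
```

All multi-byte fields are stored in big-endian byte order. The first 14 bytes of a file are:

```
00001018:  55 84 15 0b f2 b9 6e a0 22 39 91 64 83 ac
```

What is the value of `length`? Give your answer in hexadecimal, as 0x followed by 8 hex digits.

0x5584150B

`length` is the first field, at byte offset 0, occupying 4 bytes.
Bytes at offsets 0..3: 55 84 15 0B.
Big-endian stores the most-significant byte at the lowest address.
The bytes are already most-significant first: 0x5584150B.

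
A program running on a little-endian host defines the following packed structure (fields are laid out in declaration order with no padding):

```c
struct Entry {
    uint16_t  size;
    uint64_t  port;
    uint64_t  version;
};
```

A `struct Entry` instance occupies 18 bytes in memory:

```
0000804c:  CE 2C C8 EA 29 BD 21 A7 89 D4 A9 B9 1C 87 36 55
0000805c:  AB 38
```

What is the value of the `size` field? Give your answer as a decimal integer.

`size` is the first field, at byte offset 0, occupying 2 bytes.
Bytes at offsets 0..1: CE 2C.
In little-endian order the low byte comes first in memory.
Reassemble most-significant byte first: 2C CE → 0x2CCE.
0x2CCE = 11470.

11470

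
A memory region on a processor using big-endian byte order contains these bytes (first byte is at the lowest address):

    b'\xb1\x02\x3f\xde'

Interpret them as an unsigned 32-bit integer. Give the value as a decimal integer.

2969714654

Big-endian: lowest address holds the most-significant byte.
The bytes are already most-significant first: 0xB1023FDE.
0xB1023FDE = 2969714654.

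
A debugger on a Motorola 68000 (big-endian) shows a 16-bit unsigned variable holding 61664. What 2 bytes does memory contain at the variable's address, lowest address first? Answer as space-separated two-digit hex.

F0 E0

61664 in hexadecimal, padded to 16 bits, is 0xF0E0.
Split into bytes (most-significant first): F0 E0.
Big-endian: lowest address holds the most-significant byte.
So the memory order matches the most-significant-first order: F0 E0.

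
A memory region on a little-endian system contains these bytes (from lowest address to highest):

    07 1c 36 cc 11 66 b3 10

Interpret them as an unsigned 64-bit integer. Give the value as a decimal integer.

1203417752064629767

Little-endian stores the least-significant byte at the lowest address.
Reassemble most-significant byte first: 10 B3 66 11 CC 36 1C 07 → 0x10B36611CC361C07.
0x10B36611CC361C07 = 1203417752064629767.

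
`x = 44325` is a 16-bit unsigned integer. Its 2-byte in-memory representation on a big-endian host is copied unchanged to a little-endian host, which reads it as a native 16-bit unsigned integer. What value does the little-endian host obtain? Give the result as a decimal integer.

44325 in 16-bit hexadecimal is 0xAD25.
Stored big-endian, the bytes at ascending addresses are AD 25.
Read back as little-endian, the first byte is least significant, giving 0x25AD.
0x25AD = 9645.

9645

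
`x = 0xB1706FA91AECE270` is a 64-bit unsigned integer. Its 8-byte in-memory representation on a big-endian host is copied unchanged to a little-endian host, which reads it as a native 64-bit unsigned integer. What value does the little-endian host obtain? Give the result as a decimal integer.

Stored big-endian, the bytes at ascending addresses are B1 70 6F A9 1A EC E2 70.
Read back as little-endian, the first byte is least significant, giving 0x70E2EC1AA96F70B1.
0x70E2EC1AA96F70B1 = 8134323476240494769.

8134323476240494769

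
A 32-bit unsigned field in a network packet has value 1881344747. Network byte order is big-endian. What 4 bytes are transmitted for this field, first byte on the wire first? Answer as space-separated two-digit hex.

70 23 0A EB

1881344747 in hexadecimal, padded to 32 bits, is 0x70230AEB.
Split into bytes (most-significant first): 70 23 0A EB.
In big-endian order the high byte comes first in memory.
So the memory order matches the most-significant-first order: 70 23 0A EB.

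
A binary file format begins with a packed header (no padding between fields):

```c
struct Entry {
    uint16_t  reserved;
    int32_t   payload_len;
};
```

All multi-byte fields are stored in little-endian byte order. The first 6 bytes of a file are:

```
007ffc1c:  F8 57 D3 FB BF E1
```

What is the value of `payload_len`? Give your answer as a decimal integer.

-507511853

`payload_len` follows `reserved` (2 bytes), so it starts at byte offset 2 and occupies 4 bytes.
Bytes at offsets 2..5: D3 FB BF E1.
Little-endian stores the least-significant byte at the lowest address.
Reassemble most-significant byte first: E1 BF FB D3 → 0xE1BFFBD3.
Top bit is set, so as a signed 32-bit value this is 0xE1BFFBD3 − 2^32 = -507511853.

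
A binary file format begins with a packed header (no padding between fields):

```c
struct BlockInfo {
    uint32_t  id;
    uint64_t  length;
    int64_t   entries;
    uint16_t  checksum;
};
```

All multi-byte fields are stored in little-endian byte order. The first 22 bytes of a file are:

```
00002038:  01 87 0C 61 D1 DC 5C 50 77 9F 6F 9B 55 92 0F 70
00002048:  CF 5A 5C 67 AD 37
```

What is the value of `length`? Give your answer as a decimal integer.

11200346133091900625

`length` follows `id` (4 bytes), so it starts at byte offset 4 and occupies 8 bytes.
Bytes at offsets 4..11: D1 DC 5C 50 77 9F 6F 9B.
In little-endian order the low byte comes first in memory.
Reassemble most-significant byte first: 9B 6F 9F 77 50 5C DC D1 → 0x9B6F9F77505CDCD1.
0x9B6F9F77505CDCD1 = 11200346133091900625.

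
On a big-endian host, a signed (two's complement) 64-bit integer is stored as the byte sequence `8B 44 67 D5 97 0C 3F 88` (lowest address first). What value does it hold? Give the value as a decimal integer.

-8411484036961386616

In big-endian order the high byte comes first in memory.
The bytes are already most-significant first: 0x8B4467D5970C3F88.
Top bit is set, so as a signed 64-bit value this is 0x8B4467D5970C3F88 − 2^64 = -8411484036961386616.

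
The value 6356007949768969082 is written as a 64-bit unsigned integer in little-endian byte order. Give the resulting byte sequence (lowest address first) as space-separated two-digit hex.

6356007949768969082 in hexadecimal, padded to 64 bits, is 0x5835138E0389CB7A.
Split into bytes (most-significant first): 58 35 13 8E 03 89 CB 7A.
Little-endian stores the least-significant byte at the lowest address.
So at ascending addresses the bytes are 7A CB 89 03 8E 13 35 58.

7A CB 89 03 8E 13 35 58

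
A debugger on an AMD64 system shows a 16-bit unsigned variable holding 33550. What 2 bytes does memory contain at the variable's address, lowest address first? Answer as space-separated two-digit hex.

0E 83

33550 in hexadecimal, padded to 16 bits, is 0x830E.
Split into bytes (most-significant first): 83 0E.
Little-endian stores the least-significant byte at the lowest address.
So at ascending addresses the bytes are 0E 83.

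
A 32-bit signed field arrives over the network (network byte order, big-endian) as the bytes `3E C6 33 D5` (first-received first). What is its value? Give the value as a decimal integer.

1053176789

Big-endian stores the most-significant byte at the lowest address.
The bytes are already most-significant first: 0x3EC633D5.
0x3EC633D5 = 1053176789.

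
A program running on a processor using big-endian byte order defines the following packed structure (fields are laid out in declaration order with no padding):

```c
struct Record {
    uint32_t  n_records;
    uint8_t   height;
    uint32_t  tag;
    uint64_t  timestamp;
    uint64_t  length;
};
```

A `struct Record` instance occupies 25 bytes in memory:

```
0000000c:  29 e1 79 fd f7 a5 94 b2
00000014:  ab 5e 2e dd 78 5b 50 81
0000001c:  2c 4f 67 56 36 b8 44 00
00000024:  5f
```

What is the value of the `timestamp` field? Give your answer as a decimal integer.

`timestamp` follows `n_records` (4 B), `height` (1 B), `tag` (4 B), so it starts at offset 4 + 1 + 4 = 9 and occupies 8 bytes.
Bytes at offsets 9..16: 5E 2E DD 78 5B 50 81 2C.
Big-endian stores the most-significant byte at the lowest address.
The bytes are already most-significant first: 0x5E2EDD785B50812C.
0x5E2EDD785B50812C = 6786605197491732780.

6786605197491732780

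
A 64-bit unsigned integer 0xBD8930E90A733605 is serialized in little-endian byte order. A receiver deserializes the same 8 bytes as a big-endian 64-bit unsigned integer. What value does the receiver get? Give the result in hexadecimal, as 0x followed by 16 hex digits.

0x0536730AE93089BD

Stored little-endian, the bytes at ascending addresses are 05 36 73 0A E9 30 89 BD.
Read back as big-endian, the last byte is least significant, giving 0x0536730AE93089BD.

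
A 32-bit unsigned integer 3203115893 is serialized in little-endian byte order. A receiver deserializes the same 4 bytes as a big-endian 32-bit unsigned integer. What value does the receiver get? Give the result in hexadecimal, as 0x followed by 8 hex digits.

0x75ABEBBE

3203115893 in 32-bit hexadecimal is 0xBEEBAB75.
Stored little-endian, the bytes at ascending addresses are 75 AB EB BE.
Read back as big-endian, the last byte is least significant, giving 0x75ABEBBE.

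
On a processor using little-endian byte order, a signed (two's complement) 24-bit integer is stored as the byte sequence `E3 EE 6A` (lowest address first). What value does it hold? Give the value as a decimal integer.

Little-endian: lowest address holds the least-significant byte.
Reassemble most-significant byte first: 6A EE E3 → 0x6AEEE3.
0x6AEEE3 = 7007971.

7007971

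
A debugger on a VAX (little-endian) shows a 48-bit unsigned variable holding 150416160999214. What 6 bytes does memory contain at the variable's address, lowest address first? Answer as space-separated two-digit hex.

150416160999214 in hexadecimal, padded to 48 bits, is 0x88CD7DD8472E.
Split into bytes (most-significant first): 88 CD 7D D8 47 2E.
Little-endian: lowest address holds the least-significant byte.
So at ascending addresses the bytes are 2E 47 D8 7D CD 88.

2E 47 D8 7D CD 88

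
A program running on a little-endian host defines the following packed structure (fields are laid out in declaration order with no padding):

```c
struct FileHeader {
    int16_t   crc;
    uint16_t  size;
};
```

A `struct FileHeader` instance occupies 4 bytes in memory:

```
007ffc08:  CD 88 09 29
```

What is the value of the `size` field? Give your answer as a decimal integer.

10505

`size` follows `crc` (2 bytes), so it starts at byte offset 2 and occupies 2 bytes.
Bytes at offsets 2..3: 09 29.
In little-endian order the low byte comes first in memory.
Reassemble most-significant byte first: 29 09 → 0x2909.
0x2909 = 10505.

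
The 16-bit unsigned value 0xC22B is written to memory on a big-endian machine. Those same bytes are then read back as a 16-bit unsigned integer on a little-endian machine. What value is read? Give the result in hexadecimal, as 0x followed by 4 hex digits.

0x2BC2

Stored big-endian, the bytes at ascending addresses are C2 2B.
Read back as little-endian, the first byte is least significant, giving 0x2BC2.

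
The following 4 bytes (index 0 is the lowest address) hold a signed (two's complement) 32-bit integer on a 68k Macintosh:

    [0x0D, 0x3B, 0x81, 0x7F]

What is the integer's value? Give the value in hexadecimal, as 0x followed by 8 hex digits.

0x0D3B817F

Big-endian: lowest address holds the most-significant byte.
The bytes are already most-significant first: 0x0D3B817F.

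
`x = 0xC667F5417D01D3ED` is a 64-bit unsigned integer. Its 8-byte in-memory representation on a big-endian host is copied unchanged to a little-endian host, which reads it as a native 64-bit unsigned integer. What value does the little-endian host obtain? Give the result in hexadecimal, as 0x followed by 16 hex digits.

0xEDD3017D41F567C6

Stored big-endian, the bytes at ascending addresses are C6 67 F5 41 7D 01 D3 ED.
Read back as little-endian, the first byte is least significant, giving 0xEDD3017D41F567C6.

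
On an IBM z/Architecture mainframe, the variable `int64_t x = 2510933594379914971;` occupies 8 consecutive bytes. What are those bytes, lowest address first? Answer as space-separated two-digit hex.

22 D8 A0 CC F3 9C 0E DB

2510933594379914971 in hexadecimal, padded to 64 bits, is 0x22D8A0CCF39C0EDB.
Split into bytes (most-significant first): 22 D8 A0 CC F3 9C 0E DB.
In big-endian order the high byte comes first in memory.
So the memory order matches the most-significant-first order: 22 D8 A0 CC F3 9C 0E DB.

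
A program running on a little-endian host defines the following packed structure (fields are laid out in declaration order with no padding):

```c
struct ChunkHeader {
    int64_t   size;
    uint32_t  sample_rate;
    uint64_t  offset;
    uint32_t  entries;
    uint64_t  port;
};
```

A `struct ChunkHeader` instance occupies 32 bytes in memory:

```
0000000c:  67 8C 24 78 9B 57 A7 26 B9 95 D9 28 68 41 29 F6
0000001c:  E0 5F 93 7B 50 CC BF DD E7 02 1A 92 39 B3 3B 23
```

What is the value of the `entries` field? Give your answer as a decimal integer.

3720334416

`entries` follows `size` (8 B), `sample_rate` (4 B), `offset` (8 B), so it starts at offset 8 + 4 + 8 = 20 and occupies 4 bytes.
Bytes at offsets 20..23: 50 CC BF DD.
In little-endian order the low byte comes first in memory.
Reassemble most-significant byte first: DD BF CC 50 → 0xDDBFCC50.
0xDDBFCC50 = 3720334416.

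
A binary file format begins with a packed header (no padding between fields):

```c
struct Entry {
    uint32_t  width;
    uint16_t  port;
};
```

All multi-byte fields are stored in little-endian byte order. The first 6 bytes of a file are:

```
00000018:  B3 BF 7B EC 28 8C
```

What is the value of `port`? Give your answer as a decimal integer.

35880

`port` follows `width` (4 bytes), so it starts at byte offset 4 and occupies 2 bytes.
Bytes at offsets 4..5: 28 8C.
Little-endian: lowest address holds the least-significant byte.
Reassemble most-significant byte first: 8C 28 → 0x8C28.
0x8C28 = 35880.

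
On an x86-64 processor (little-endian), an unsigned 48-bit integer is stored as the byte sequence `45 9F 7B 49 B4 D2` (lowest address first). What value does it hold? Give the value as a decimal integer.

Little-endian: lowest address holds the least-significant byte.
Reassemble most-significant byte first: D2 B4 49 7B 9F 45 → 0xD2B4497B9F45.
0xD2B4497B9F45 = 231671768784709.

231671768784709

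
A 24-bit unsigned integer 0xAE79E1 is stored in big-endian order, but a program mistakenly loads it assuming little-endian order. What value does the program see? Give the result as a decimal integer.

Stored big-endian, the bytes at ascending addresses are AE 79 E1.
Read back as little-endian, the first byte is least significant, giving 0xE179AE.
0xE179AE = 14776750.

14776750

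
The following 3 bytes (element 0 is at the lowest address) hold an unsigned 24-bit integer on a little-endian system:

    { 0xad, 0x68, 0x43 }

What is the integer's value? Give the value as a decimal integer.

In little-endian order the low byte comes first in memory.
Reassemble most-significant byte first: 43 68 AD → 0x4368AD.
0x4368AD = 4417709.

4417709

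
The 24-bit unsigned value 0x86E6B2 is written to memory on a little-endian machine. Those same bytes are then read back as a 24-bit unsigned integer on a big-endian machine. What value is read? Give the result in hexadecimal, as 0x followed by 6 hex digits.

0xB2E686

Stored little-endian, the bytes at ascending addresses are B2 E6 86.
Read back as big-endian, the last byte is least significant, giving 0xB2E686.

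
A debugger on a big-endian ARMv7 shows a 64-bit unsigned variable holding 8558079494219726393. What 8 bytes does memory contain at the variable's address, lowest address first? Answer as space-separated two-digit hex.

76 C4 67 F5 14 85 7E 39

8558079494219726393 in hexadecimal, padded to 64 bits, is 0x76C467F514857E39.
Split into bytes (most-significant first): 76 C4 67 F5 14 85 7E 39.
In big-endian order the high byte comes first in memory.
So the memory order matches the most-significant-first order: 76 C4 67 F5 14 85 7E 39.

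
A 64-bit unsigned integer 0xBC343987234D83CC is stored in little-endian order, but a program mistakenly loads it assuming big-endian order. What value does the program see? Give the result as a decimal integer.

14736707220674262204

Stored little-endian, the bytes at ascending addresses are CC 83 4D 23 87 39 34 BC.
Read back as big-endian, the last byte is least significant, giving 0xCC834D23873934BC.
0xCC834D23873934BC = 14736707220674262204.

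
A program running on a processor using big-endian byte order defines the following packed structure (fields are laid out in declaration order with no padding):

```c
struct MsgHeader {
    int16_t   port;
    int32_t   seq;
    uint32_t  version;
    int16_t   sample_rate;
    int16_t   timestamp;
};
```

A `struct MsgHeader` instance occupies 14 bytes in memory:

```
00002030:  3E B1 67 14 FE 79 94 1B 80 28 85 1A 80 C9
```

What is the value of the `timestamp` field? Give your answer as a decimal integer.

`timestamp` follows `port` (2 B), `seq` (4 B), `version` (4 B), `sample_rate` (2 B), so it starts at offset 2 + 4 + 4 + 2 = 12 and occupies 2 bytes.
Bytes at offsets 12..13: 80 C9.
In big-endian order the high byte comes first in memory.
The bytes are already most-significant first: 0x80C9.
Top bit is set, so as a signed 16-bit value this is 0x80C9 − 2^16 = -32567.

-32567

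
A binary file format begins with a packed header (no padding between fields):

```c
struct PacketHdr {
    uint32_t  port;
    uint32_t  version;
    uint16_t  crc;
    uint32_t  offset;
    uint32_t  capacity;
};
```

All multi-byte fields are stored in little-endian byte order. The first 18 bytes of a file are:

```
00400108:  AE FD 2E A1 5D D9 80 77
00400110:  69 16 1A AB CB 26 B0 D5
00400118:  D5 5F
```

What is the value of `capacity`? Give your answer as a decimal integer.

1607849392

`capacity` follows `port` (4 B), `version` (4 B), `crc` (2 B), `offset` (4 B), so it starts at offset 4 + 4 + 2 + 4 = 14 and occupies 4 bytes.
Bytes at offsets 14..17: B0 D5 D5 5F.
Little-endian: lowest address holds the least-significant byte.
Reassemble most-significant byte first: 5F D5 D5 B0 → 0x5FD5D5B0.
0x5FD5D5B0 = 1607849392.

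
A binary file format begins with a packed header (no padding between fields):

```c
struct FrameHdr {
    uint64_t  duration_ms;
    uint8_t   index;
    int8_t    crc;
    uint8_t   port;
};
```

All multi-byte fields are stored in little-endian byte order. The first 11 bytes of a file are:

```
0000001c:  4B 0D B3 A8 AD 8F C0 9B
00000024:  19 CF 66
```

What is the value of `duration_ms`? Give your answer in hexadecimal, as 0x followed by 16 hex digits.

0x9BC08FADA8B30D4B

`duration_ms` is the first field, at byte offset 0, occupying 8 bytes.
Bytes at offsets 0..7: 4B 0D B3 A8 AD 8F C0 9B.
Little-endian stores the least-significant byte at the lowest address.
Reassemble most-significant byte first: 9B C0 8F AD A8 B3 0D 4B → 0x9BC08FADA8B30D4B.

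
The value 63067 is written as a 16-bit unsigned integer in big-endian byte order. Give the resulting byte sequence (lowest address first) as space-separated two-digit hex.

63067 in hexadecimal, padded to 16 bits, is 0xF65B.
Split into bytes (most-significant first): F6 5B.
Big-endian stores the most-significant byte at the lowest address.
So the memory order matches the most-significant-first order: F6 5B.

F6 5B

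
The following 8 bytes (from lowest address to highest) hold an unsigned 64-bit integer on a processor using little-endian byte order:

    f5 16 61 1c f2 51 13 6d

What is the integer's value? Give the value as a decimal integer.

7859715874991707893

Little-endian: lowest address holds the least-significant byte.
Reassemble most-significant byte first: 6D 13 51 F2 1C 61 16 F5 → 0x6D1351F21C6116F5.
0x6D1351F21C6116F5 = 7859715874991707893.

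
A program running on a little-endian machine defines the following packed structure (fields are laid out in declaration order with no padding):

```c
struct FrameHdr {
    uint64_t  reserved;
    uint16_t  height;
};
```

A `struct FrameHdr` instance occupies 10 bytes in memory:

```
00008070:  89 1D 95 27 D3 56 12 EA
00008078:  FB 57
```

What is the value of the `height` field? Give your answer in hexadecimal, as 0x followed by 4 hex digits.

`height` follows `reserved` (8 bytes), so it starts at byte offset 8 and occupies 2 bytes.
Bytes at offsets 8..9: FB 57.
In little-endian order the low byte comes first in memory.
Reassemble most-significant byte first: 57 FB → 0x57FB.

0x57FB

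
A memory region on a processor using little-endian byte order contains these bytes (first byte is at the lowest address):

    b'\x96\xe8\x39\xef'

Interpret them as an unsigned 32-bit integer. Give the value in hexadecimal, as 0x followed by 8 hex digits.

Little-endian stores the least-significant byte at the lowest address.
Reassemble most-significant byte first: EF 39 E8 96 → 0xEF39E896.

0xEF39E896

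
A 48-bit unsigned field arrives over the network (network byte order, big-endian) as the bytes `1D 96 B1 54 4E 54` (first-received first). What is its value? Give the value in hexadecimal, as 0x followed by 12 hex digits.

In big-endian order the high byte comes first in memory.
The bytes are already most-significant first: 0x1D96B1544E54.

0x1D96B1544E54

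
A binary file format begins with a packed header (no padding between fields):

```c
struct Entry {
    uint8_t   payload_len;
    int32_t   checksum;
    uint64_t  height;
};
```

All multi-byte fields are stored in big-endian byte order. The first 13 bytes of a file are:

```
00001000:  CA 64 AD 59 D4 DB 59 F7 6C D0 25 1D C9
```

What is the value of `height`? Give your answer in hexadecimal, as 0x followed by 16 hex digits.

`height` follows `payload_len` (1 B), `checksum` (4 B), so it starts at offset 1 + 4 = 5 and occupies 8 bytes.
Bytes at offsets 5..12: DB 59 F7 6C D0 25 1D C9.
Big-endian: lowest address holds the most-significant byte.
The bytes are already most-significant first: 0xDB59F76CD0251DC9.

0xDB59F76CD0251DC9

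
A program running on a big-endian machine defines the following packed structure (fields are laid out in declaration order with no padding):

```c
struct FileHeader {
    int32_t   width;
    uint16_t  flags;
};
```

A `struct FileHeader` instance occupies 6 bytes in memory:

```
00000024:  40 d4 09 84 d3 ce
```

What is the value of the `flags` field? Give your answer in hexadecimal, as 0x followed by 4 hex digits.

`flags` follows `width` (4 bytes), so it starts at byte offset 4 and occupies 2 bytes.
Bytes at offsets 4..5: D3 CE.
Big-endian stores the most-significant byte at the lowest address.
The bytes are already most-significant first: 0xD3CE.

0xD3CE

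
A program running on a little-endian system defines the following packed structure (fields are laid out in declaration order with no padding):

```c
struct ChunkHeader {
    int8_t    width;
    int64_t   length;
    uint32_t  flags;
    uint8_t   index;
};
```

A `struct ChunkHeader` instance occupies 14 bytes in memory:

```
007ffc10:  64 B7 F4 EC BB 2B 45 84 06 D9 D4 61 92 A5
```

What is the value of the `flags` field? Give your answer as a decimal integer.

2455885017

`flags` follows `width` (1 B), `length` (8 B), so it starts at offset 1 + 8 = 9 and occupies 4 bytes.
Bytes at offsets 9..12: D9 D4 61 92.
In little-endian order the low byte comes first in memory.
Reassemble most-significant byte first: 92 61 D4 D9 → 0x9261D4D9.
0x9261D4D9 = 2455885017.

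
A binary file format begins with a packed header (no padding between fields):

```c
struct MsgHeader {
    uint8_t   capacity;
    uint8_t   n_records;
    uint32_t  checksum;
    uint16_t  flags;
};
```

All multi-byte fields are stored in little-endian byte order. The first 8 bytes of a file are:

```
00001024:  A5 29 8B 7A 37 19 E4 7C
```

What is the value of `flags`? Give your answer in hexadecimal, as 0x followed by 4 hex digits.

`flags` follows `capacity` (1 B), `n_records` (1 B), `checksum` (4 B), so it starts at offset 1 + 1 + 4 = 6 and occupies 2 bytes.
Bytes at offsets 6..7: E4 7C.
Little-endian: lowest address holds the least-significant byte.
Reassemble most-significant byte first: 7C E4 → 0x7CE4.

0x7CE4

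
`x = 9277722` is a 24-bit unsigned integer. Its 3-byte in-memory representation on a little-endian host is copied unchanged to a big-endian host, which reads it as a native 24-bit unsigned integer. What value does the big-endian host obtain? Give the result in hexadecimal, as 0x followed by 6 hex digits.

0x1A918D

9277722 in 24-bit hexadecimal is 0x8D911A.
Stored little-endian, the bytes at ascending addresses are 1A 91 8D.
Read back as big-endian, the last byte is least significant, giving 0x1A918D.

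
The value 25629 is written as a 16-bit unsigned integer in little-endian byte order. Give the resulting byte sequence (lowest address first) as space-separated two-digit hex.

1D 64

25629 in hexadecimal, padded to 16 bits, is 0x641D.
Split into bytes (most-significant first): 64 1D.
Little-endian: lowest address holds the least-significant byte.
So at ascending addresses the bytes are 1D 64.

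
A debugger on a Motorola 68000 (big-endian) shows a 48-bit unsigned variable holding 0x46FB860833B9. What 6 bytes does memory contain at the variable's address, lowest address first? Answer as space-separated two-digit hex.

46 FB 86 08 33 B9

Split into bytes (most-significant first): 46 FB 86 08 33 B9.
In big-endian order the high byte comes first in memory.
So the memory order matches the most-significant-first order: 46 FB 86 08 33 B9.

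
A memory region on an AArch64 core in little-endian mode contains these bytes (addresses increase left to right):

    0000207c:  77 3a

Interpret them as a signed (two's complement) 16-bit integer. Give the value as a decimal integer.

14967

Little-endian stores the least-significant byte at the lowest address.
Reassemble most-significant byte first: 3A 77 → 0x3A77.
0x3A77 = 14967.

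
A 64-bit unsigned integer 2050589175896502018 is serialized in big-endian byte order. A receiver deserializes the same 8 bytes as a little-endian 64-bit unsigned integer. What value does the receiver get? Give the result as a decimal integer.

2050589175896502018 in 64-bit hexadecimal is 0x1C7527FDB1926F02.
Stored big-endian, the bytes at ascending addresses are 1C 75 27 FD B1 92 6F 02.
Read back as little-endian, the first byte is least significant, giving 0x026F92B1FD27751C.
0x026F92B1FD27751C = 175520203644826908.

175520203644826908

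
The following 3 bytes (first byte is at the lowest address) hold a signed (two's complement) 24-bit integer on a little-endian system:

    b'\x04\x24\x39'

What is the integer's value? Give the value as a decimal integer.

3744772

In little-endian order the low byte comes first in memory.
Reassemble most-significant byte first: 39 24 04 → 0x392404.
0x392404 = 3744772.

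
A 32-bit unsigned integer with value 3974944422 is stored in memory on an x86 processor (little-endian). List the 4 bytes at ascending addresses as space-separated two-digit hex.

A6 D6 EC EC

3974944422 in hexadecimal, padded to 32 bits, is 0xECECD6A6.
Split into bytes (most-significant first): EC EC D6 A6.
In little-endian order the low byte comes first in memory.
So at ascending addresses the bytes are A6 D6 EC EC.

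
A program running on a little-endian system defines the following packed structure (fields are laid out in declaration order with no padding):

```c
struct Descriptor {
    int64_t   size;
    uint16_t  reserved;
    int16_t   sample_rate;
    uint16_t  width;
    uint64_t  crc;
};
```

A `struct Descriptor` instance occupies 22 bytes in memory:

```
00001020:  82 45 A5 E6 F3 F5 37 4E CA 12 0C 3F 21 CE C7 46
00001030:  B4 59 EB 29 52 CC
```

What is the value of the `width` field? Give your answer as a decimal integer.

52769

`width` follows `size` (8 B), `reserved` (2 B), `sample_rate` (2 B), so it starts at offset 8 + 2 + 2 = 12 and occupies 2 bytes.
Bytes at offsets 12..13: 21 CE.
Little-endian: lowest address holds the least-significant byte.
Reassemble most-significant byte first: CE 21 → 0xCE21.
0xCE21 = 52769.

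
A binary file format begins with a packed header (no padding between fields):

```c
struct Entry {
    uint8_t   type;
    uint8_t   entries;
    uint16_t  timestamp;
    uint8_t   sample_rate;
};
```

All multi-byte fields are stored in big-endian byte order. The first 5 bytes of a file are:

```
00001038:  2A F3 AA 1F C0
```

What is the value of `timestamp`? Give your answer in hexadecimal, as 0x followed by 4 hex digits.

0xAA1F

`timestamp` follows `type` (1 B), `entries` (1 B), so it starts at offset 1 + 1 = 2 and occupies 2 bytes.
Bytes at offsets 2..3: AA 1F.
In big-endian order the high byte comes first in memory.
The bytes are already most-significant first: 0xAA1F.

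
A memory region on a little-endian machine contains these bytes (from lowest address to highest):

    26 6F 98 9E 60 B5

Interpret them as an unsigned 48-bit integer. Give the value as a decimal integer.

199426582277926

In little-endian order the low byte comes first in memory.
Reassemble most-significant byte first: B5 60 9E 98 6F 26 → 0xB5609E986F26.
0xB5609E986F26 = 199426582277926.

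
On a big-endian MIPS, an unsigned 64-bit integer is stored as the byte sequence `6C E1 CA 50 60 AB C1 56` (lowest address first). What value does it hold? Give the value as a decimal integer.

Big-endian: lowest address holds the most-significant byte.
The bytes are already most-significant first: 0x6CE1CA5060ABC156.
0x6CE1CA5060ABC156 = 7845774472424178006.

7845774472424178006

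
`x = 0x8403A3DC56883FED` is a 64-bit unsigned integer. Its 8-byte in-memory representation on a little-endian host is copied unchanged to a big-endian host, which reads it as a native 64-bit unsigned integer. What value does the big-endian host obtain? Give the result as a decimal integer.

Stored little-endian, the bytes at ascending addresses are ED 3F 88 56 DC A3 03 84.
Read back as big-endian, the last byte is least significant, giving 0xED3F8856DCA30384.
0xED3F8856DCA30384 = 17095532617171927940.

17095532617171927940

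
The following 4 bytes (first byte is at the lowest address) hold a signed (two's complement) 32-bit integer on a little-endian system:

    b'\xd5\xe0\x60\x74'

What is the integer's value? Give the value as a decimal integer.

In little-endian order the low byte comes first in memory.
Reassemble most-significant byte first: 74 60 E0 D5 → 0x7460E0D5.
0x7460E0D5 = 1952506069.

1952506069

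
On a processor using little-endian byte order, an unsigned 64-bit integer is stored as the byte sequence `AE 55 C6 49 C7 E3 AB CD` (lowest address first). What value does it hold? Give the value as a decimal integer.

14820189443868480942

In little-endian order the low byte comes first in memory.
Reassemble most-significant byte first: CD AB E3 C7 49 C6 55 AE → 0xCDABE3C749C655AE.
0xCDABE3C749C655AE = 14820189443868480942.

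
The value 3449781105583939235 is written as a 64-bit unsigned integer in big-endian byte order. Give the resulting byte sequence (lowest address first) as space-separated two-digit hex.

2F E0 15 A3 47 2F 5E A3

3449781105583939235 in hexadecimal, padded to 64 bits, is 0x2FE015A3472F5EA3.
Split into bytes (most-significant first): 2F E0 15 A3 47 2F 5E A3.
Big-endian: lowest address holds the most-significant byte.
So the memory order matches the most-significant-first order: 2F E0 15 A3 47 2F 5E A3.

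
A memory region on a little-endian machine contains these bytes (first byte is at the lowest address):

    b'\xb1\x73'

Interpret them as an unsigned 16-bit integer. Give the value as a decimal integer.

Little-endian stores the least-significant byte at the lowest address.
Reassemble most-significant byte first: 73 B1 → 0x73B1.
0x73B1 = 29617.

29617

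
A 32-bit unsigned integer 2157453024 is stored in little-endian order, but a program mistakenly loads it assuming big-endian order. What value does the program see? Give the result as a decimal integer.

3760101504

2157453024 in 32-bit hexadecimal is 0x80981EE0.
Stored little-endian, the bytes at ascending addresses are E0 1E 98 80.
Read back as big-endian, the last byte is least significant, giving 0xE01E9880.
0xE01E9880 = 3760101504.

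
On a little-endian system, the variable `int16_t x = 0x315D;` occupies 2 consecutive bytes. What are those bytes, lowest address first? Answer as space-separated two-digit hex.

5D 31

Split into bytes (most-significant first): 31 5D.
In little-endian order the low byte comes first in memory.
So at ascending addresses the bytes are 5D 31.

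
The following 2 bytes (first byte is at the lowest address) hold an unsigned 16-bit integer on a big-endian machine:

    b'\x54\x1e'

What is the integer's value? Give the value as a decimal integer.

Big-endian stores the most-significant byte at the lowest address.
The bytes are already most-significant first: 0x541E.
0x541E = 21534.

21534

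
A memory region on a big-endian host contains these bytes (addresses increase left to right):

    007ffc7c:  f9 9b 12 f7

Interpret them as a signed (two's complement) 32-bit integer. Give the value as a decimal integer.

Big-endian: lowest address holds the most-significant byte.
The bytes are already most-significant first: 0xF99B12F7.
Top bit is set, so as a signed 32-bit value this is 0xF99B12F7 − 2^32 = -107277577.

-107277577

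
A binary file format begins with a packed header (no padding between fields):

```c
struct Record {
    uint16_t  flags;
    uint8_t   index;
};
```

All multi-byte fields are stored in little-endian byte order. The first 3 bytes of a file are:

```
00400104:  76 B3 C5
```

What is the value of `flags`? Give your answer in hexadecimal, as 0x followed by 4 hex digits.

0xB376

`flags` is the first field, at byte offset 0, occupying 2 bytes.
Bytes at offsets 0..1: 76 B3.
In little-endian order the low byte comes first in memory.
Reassemble most-significant byte first: B3 76 → 0xB376.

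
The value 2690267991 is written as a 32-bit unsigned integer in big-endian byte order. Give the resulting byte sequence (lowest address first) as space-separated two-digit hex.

A0 5A 3B 57

2690267991 in hexadecimal, padded to 32 bits, is 0xA05A3B57.
Split into bytes (most-significant first): A0 5A 3B 57.
Big-endian stores the most-significant byte at the lowest address.
So the memory order matches the most-significant-first order: A0 5A 3B 57.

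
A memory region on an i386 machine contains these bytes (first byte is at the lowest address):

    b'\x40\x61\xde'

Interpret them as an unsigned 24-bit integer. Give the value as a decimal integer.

14573888

In little-endian order the low byte comes first in memory.
Reassemble most-significant byte first: DE 61 40 → 0xDE6140.
0xDE6140 = 14573888.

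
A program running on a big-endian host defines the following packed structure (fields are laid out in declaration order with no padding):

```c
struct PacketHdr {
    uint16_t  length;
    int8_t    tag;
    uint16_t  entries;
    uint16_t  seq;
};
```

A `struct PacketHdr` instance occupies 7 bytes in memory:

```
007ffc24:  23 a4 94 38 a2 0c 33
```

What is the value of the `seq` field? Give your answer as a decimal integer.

3123

`seq` follows `length` (2 B), `tag` (1 B), `entries` (2 B), so it starts at offset 2 + 1 + 2 = 5 and occupies 2 bytes.
Bytes at offsets 5..6: 0C 33.
In big-endian order the high byte comes first in memory.
The bytes are already most-significant first: 0x0C33.
0x0C33 = 3123.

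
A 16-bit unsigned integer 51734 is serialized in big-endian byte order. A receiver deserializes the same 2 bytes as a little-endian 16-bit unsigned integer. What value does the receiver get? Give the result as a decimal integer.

51734 in 16-bit hexadecimal is 0xCA16.
Stored big-endian, the bytes at ascending addresses are CA 16.
Read back as little-endian, the first byte is least significant, giving 0x16CA.
0x16CA = 5834.

5834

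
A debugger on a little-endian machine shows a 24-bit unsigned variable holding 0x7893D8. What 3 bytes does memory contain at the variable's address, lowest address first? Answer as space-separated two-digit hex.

D8 93 78

Split into bytes (most-significant first): 78 93 D8.
Little-endian: lowest address holds the least-significant byte.
So at ascending addresses the bytes are D8 93 78.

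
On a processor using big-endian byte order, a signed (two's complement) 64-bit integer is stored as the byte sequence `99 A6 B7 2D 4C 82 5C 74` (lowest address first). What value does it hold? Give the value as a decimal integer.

-7375005934587585420

Big-endian stores the most-significant byte at the lowest address.
The bytes are already most-significant first: 0x99A6B72D4C825C74.
Top bit is set, so as a signed 64-bit value this is 0x99A6B72D4C825C74 − 2^64 = -7375005934587585420.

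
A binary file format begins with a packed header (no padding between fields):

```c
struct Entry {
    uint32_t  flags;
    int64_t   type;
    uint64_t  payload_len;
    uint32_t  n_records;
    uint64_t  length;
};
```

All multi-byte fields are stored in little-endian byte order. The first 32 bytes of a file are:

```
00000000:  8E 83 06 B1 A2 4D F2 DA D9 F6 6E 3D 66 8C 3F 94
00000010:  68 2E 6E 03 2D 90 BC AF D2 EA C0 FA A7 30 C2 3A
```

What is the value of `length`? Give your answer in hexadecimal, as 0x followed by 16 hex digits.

0x3AC230A7FAC0EAD2

`length` follows `flags` (4 B), `type` (8 B), `payload_len` (8 B), `n_records` (4 B), so it starts at offset 4 + 8 + 8 + 4 = 24 and occupies 8 bytes.
Bytes at offsets 24..31: D2 EA C0 FA A7 30 C2 3A.
In little-endian order the low byte comes first in memory.
Reassemble most-significant byte first: 3A C2 30 A7 FA C0 EA D2 → 0x3AC230A7FAC0EAD2.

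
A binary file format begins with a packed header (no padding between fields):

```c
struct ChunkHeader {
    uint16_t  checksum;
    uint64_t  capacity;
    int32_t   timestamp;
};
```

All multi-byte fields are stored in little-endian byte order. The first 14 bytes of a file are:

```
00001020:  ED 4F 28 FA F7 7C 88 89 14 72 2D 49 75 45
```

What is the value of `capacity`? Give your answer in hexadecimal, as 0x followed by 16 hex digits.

0x721489887CF7FA28

`capacity` follows `checksum` (2 bytes), so it starts at byte offset 2 and occupies 8 bytes.
Bytes at offsets 2..9: 28 FA F7 7C 88 89 14 72.
In little-endian order the low byte comes first in memory.
Reassemble most-significant byte first: 72 14 89 88 7C F7 FA 28 → 0x721489887CF7FA28.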